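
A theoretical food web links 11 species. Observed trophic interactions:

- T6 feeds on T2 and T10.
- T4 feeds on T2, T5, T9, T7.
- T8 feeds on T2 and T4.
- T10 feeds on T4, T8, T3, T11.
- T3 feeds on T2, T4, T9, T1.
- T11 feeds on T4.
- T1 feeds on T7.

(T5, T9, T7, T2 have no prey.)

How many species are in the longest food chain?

One longest chain: T5 → T4 → T11 → T10 → T6.
It has 5 species and 4 links.

5 species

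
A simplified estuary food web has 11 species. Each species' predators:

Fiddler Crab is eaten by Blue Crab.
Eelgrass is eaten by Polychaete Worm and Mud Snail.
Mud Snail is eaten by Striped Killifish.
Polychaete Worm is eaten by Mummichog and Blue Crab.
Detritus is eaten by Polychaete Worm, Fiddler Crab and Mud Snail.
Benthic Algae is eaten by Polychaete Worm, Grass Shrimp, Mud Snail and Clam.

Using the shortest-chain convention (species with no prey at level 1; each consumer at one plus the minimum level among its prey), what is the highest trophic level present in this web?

Basal resources (level 1): Detritus, Eelgrass, Benthic Algae.
Following each consumer down to its lowest-level prey: Detritus → Polychaete Worm → Mummichog (levels 1 through 3).
All prey of Mummichog (Polychaete Worm 2) are at level 2 or above, so Mummichog is at level 1 + 2 = 3.
Every consumer has at least one prey at level 2 or below, so none exceeds level 3.

3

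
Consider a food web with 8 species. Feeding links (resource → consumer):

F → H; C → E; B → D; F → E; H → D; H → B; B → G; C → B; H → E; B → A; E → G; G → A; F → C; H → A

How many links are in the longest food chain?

4 links

One longest chain: F → H → E → G → A.
It has 5 species and 4 links.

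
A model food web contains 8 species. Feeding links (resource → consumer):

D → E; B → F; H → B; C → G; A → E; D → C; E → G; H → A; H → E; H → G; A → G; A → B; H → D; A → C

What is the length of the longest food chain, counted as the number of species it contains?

One longest chain: H → D → E → G.
It has 4 species and 3 links.

4 species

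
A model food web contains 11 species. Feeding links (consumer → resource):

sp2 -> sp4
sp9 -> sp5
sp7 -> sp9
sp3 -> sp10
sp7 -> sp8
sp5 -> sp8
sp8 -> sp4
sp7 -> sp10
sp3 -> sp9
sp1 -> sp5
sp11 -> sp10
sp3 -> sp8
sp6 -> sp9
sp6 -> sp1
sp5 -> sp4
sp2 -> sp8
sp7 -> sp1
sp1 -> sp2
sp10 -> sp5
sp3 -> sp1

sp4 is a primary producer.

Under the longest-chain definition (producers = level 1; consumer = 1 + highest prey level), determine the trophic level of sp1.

Trophic level 4

sp4 is a producer → level 1.
sp8 eats sp4 → level 2.
sp2 eats sp8 (level 2); other prey at levels: sp4 1 → level 3.
sp1 eats sp2 (level 3); other prey at levels: sp5 3 → level 4.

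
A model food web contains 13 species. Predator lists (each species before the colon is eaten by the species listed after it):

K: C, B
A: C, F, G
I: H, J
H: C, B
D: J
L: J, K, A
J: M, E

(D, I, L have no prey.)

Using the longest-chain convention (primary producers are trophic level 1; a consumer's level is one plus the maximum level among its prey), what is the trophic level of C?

Trophic level 3

I is a producer → level 1.
H eats I → level 2.
C eats H (level 2); other prey at levels: K 2, A 2 → level 3.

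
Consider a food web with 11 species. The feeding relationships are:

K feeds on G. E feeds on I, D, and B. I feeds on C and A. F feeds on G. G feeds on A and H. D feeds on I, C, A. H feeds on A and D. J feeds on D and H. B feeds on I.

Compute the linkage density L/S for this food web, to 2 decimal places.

There are L = 17 links among S = 11 species.
L/S = 17/11 = 1.5455 ≈ 1.55.

L/S = 1.55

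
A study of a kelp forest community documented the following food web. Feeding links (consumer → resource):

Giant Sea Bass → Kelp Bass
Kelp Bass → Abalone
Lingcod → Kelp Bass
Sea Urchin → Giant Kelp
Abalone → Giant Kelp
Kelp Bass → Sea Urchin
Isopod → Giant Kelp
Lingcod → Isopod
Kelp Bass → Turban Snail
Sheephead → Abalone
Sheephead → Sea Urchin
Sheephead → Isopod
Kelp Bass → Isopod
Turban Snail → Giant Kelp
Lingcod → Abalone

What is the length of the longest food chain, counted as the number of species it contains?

4 species

One longest chain: Giant Kelp → Turban Snail → Kelp Bass → Lingcod.
It has 4 species and 3 links.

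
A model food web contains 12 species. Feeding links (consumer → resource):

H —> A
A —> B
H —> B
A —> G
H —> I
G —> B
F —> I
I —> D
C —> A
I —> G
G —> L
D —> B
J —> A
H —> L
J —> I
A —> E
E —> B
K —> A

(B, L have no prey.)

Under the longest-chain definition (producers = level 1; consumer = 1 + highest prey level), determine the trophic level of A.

B is a producer → level 1.
E eats B → level 2.
A eats E (level 2); other prey at levels: B 1, G 2 → level 3.

Trophic level 3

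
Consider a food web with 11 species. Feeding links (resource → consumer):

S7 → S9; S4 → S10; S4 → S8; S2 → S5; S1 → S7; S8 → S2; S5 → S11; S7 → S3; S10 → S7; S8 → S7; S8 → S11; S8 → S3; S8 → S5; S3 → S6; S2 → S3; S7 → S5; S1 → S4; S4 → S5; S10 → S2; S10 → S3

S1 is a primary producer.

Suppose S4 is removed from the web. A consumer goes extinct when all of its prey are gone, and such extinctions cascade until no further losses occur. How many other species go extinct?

Remove S4.
Round 1: S10 (all prey gone), S8 (all prey gone) → extinct.
Round 2: S2 (all prey gone) → extinct.
No further losses. Total secondary extinctions: 3.

3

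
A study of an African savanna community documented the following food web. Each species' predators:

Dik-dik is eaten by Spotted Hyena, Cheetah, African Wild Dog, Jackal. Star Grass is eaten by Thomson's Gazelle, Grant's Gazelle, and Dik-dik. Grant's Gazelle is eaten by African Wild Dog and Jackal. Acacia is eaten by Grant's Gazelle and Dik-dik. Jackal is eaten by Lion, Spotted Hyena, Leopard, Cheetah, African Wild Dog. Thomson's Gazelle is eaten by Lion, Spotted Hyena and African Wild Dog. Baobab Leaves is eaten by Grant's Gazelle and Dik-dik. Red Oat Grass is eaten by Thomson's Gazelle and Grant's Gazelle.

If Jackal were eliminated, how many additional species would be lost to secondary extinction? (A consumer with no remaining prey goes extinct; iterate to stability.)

Remove Jackal.
Round 1: Leopard (all prey gone) → extinct.
No further losses. Total secondary extinctions: 1.

1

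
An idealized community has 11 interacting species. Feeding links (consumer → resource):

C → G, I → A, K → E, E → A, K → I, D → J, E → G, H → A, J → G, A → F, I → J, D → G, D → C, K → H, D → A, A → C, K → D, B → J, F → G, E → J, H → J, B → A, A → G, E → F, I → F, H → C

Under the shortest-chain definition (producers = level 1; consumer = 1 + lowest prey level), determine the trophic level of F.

Trophic level 2

G is a producer → level 1.
F eats G → level 2.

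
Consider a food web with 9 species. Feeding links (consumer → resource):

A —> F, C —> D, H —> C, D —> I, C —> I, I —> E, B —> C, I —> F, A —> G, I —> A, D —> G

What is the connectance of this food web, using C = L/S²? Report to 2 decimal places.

The web has S = 9 species and L = 11 feeding links.
C = L / S² = 11 / 81 = 0.1358 ≈ 0.14.

C = 0.14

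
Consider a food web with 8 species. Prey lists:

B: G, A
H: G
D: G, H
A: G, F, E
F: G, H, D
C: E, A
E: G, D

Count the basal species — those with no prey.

Basal species (no prey listed): G.
Count: 1.

1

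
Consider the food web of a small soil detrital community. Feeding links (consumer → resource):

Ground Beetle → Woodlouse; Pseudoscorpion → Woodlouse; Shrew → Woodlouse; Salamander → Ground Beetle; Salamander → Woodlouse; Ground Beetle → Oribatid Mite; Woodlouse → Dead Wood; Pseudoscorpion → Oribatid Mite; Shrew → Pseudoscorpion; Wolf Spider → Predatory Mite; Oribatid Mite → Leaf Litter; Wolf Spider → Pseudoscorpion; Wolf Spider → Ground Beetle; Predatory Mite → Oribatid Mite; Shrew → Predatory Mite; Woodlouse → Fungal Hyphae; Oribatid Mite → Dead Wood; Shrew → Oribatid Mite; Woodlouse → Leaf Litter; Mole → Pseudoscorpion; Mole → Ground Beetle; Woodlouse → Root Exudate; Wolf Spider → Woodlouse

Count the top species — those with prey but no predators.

4

Top species (has prey, but nothing eats it): Mole, Shrew, Wolf Spider, Salamander.
Count: 4.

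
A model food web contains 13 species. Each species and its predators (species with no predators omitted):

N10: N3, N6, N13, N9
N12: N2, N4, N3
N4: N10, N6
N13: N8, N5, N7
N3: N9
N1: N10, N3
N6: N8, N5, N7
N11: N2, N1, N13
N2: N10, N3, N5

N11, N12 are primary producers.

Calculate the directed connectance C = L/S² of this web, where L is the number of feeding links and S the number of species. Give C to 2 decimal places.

C = 0.14

The web has S = 13 species and L = 24 feeding links.
C = L / S² = 24 / 169 = 0.1420 ≈ 0.14.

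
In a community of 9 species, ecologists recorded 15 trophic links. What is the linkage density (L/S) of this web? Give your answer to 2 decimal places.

L/S = 1.67

There are L = 15 links among S = 9 species.
L/S = 15/9 = 1.6667 ≈ 1.67.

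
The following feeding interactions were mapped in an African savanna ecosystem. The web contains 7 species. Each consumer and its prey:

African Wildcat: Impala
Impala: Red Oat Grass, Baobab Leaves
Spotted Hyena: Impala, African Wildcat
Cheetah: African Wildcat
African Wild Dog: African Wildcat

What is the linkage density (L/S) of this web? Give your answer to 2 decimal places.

L/S = 1.00

There are L = 7 links among S = 7 species.
L/S = 7/7 = 1.0000 ≈ 1.00.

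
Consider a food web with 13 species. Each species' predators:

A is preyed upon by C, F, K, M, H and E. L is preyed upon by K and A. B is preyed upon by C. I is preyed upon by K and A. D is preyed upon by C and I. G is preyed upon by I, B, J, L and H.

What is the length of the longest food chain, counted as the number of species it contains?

4 species

One longest chain: G → L → A → F.
It has 4 species and 3 links.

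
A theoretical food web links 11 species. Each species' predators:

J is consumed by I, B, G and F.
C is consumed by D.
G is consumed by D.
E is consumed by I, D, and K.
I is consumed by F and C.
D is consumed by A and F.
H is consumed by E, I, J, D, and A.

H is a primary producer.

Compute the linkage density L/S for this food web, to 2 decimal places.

There are L = 18 links among S = 11 species.
L/S = 18/11 = 1.6364 ≈ 1.64.

L/S = 1.64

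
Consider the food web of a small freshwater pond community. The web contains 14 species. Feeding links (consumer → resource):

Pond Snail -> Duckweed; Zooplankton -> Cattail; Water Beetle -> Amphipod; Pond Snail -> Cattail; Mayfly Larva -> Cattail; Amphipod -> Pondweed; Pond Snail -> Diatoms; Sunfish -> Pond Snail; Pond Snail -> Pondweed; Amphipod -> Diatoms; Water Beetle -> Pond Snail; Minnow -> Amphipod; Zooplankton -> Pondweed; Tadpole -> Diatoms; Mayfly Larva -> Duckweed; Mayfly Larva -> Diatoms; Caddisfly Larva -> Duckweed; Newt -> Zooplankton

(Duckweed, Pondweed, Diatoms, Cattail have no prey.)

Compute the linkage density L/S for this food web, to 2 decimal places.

There are L = 18 links among S = 14 species.
L/S = 18/14 = 1.2857 ≈ 1.29.

L/S = 1.29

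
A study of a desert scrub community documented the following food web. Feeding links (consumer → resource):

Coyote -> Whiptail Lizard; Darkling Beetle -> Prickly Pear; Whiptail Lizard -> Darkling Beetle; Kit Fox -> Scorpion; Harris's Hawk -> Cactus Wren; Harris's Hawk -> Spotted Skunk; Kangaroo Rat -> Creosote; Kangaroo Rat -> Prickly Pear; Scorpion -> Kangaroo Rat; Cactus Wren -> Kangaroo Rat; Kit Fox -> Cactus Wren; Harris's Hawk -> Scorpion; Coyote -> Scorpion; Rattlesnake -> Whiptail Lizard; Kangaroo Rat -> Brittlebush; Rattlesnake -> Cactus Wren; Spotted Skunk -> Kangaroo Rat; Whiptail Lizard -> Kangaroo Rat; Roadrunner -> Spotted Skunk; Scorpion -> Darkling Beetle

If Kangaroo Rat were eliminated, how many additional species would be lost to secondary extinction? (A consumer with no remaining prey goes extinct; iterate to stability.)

Remove Kangaroo Rat.
Round 1: Spotted Skunk (all prey gone), Cactus Wren (all prey gone) → extinct.
Round 2: Roadrunner (all prey gone) → extinct.
No further losses. Total secondary extinctions: 3.

3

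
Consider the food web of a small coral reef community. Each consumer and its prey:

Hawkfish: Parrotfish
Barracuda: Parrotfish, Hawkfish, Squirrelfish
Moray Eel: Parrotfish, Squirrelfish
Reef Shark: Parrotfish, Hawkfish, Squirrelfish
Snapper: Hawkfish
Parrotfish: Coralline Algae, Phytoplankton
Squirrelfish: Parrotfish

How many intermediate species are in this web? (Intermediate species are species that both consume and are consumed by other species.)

3

Intermediate species (has both prey and predators): Parrotfish, Hawkfish, Squirrelfish.
Count: 3.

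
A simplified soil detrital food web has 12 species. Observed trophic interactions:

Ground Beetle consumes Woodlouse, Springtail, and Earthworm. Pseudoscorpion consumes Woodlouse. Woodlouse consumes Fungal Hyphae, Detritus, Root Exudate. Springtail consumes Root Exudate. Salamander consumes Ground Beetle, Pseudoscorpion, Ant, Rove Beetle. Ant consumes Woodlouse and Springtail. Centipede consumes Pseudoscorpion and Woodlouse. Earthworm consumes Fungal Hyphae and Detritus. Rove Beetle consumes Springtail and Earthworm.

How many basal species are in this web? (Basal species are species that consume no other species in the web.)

3

Basal species (no prey listed): Detritus, Fungal Hyphae, Root Exudate.
Count: 3.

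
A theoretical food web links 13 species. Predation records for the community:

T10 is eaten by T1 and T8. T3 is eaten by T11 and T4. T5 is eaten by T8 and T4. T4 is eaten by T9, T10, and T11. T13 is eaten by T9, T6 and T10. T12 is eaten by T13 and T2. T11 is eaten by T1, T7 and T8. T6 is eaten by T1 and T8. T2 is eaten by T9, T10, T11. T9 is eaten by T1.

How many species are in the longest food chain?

One longest chain: T5 → T4 → T11 → T1.
It has 4 species and 3 links.

4 species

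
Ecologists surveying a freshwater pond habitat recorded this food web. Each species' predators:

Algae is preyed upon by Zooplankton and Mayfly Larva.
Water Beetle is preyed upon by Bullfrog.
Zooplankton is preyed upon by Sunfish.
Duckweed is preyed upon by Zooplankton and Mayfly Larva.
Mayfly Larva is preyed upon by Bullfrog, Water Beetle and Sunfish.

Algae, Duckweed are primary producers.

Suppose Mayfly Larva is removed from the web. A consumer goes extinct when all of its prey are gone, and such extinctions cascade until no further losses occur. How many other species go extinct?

Remove Mayfly Larva.
Round 1: Water Beetle (all prey gone) → extinct.
Round 2: Bullfrog (all prey gone) → extinct.
No further losses. Total secondary extinctions: 2.

2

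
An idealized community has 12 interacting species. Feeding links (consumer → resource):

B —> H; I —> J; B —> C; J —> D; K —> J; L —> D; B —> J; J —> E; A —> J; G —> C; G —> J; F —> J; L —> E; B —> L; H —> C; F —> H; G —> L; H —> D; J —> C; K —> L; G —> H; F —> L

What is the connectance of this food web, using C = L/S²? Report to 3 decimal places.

The web has S = 12 species and L = 22 feeding links.
C = L / S² = 22 / 144 = 0.1528 ≈ 0.153.

C = 0.153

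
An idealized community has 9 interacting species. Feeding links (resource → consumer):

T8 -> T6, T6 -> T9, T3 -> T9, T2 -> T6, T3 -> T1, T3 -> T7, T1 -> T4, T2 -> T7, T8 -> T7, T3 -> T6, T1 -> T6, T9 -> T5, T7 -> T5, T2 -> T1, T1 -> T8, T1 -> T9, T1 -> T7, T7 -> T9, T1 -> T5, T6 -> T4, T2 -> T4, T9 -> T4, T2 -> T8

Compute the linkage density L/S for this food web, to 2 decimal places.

L/S = 2.56

There are L = 23 links among S = 9 species.
L/S = 23/9 = 2.5556 ≈ 2.56.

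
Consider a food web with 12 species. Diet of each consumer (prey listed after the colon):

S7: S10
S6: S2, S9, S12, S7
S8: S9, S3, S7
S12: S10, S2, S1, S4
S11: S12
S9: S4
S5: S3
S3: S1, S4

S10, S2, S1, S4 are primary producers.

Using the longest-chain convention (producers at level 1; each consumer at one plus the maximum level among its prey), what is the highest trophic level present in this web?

3

Producers (level 1): S10, S2, S1, S4.
S10 → S12 → S11 gives S11 level 3.
No species has a prey at level 3, so no species reaches level 4.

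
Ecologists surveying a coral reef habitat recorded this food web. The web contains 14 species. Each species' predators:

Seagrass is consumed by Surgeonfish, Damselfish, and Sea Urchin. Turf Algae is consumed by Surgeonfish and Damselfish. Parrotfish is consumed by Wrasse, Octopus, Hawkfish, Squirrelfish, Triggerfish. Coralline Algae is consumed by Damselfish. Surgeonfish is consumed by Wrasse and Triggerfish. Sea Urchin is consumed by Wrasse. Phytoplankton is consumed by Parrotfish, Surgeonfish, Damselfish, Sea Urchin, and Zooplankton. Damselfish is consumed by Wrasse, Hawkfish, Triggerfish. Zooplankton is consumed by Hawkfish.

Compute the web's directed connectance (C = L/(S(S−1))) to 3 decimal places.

The web has S = 14 species and L = 23 feeding links.
C = L / (S(S−1)) = 23 / 182 = 0.1264 ≈ 0.126.

C = 0.126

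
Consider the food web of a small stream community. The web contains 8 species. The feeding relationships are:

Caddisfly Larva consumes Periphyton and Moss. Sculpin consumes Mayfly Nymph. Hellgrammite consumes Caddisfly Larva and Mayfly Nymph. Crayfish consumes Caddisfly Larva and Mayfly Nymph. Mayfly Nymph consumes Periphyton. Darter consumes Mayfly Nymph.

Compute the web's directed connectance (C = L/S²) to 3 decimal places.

C = 0.141

The web has S = 8 species and L = 9 feeding links.
C = L / S² = 9 / 64 = 0.1406 ≈ 0.141.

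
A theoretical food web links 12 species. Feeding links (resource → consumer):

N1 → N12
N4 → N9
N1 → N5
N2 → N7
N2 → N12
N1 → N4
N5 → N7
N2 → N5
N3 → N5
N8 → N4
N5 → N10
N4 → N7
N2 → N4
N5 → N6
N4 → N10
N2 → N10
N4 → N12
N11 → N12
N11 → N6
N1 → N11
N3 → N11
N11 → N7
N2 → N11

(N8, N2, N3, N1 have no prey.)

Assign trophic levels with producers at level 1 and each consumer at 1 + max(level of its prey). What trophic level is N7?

Trophic level 3

N2 is a producer → level 1.
N11 eats N2 (level 1); other prey at levels: N3 1, N1 1 → level 2.
N7 eats N11 (level 2); other prey at levels: N2 1, N4 2, N5 2 → level 3.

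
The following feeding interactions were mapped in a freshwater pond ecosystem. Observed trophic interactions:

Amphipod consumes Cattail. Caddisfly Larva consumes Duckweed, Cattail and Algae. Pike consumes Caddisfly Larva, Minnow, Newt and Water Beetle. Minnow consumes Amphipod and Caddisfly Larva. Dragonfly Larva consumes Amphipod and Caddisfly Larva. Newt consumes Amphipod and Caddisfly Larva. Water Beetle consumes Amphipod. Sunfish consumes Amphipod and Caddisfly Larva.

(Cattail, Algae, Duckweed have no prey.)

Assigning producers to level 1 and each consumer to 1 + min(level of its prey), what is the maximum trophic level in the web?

3

Producers (level 1): Cattail, Algae, Duckweed.
Following each consumer down to its lowest-level prey: Cattail → Amphipod → Minnow (levels 1 through 3).
All prey of Minnow (Amphipod 2, Caddisfly Larva 2) are at level 2 or above, so Minnow is at level 1 + 2 = 3.
Every consumer has at least one prey at level 2 or below, so none exceeds level 3.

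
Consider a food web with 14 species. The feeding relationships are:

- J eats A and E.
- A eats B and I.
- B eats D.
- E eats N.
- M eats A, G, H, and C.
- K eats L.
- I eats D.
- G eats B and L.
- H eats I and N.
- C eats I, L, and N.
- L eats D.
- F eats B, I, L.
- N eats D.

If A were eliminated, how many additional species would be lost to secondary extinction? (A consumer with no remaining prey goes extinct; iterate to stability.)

0

Remove A.
Every predator of it retains at least one other prey: M still has C, G, H; J still has E.
No consumer loses all prey, so no secondary extinctions occur.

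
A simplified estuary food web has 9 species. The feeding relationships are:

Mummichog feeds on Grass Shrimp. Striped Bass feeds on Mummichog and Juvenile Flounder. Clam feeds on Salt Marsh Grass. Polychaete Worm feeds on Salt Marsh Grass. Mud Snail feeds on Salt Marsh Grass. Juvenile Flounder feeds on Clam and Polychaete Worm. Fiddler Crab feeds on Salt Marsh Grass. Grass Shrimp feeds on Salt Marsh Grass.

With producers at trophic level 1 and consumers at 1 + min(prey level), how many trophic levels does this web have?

Producers (level 1): Salt Marsh Grass.
Following each consumer down to its lowest-level prey: Salt Marsh Grass → Clam → Juvenile Flounder → Striped Bass (levels 1 through 4).
All prey of Striped Bass (Juvenile Flounder 3, Mummichog 3) are at level 3 or above, so Striped Bass is at level 1 + 3 = 4.
Every consumer has at least one prey at level 3 or below, so none exceeds level 4.

4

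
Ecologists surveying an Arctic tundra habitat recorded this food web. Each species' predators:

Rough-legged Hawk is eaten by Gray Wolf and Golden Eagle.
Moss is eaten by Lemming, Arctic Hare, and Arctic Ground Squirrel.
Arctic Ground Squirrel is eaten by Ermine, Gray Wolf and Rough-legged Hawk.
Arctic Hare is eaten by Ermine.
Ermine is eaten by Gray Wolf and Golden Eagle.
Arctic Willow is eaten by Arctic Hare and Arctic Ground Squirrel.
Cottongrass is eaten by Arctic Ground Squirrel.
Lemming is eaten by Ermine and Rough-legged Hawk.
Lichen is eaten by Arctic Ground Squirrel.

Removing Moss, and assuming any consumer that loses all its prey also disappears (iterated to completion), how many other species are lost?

1

Remove Moss.
Round 1: Lemming (all prey gone) → extinct.
No further losses. Total secondary extinctions: 1.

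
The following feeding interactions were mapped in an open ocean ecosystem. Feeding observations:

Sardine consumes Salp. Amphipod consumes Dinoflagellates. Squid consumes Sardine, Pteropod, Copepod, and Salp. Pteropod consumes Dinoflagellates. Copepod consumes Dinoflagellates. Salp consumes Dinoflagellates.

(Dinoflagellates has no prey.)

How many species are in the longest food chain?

4 species

One longest chain: Dinoflagellates → Salp → Sardine → Squid.
It has 4 species and 3 links.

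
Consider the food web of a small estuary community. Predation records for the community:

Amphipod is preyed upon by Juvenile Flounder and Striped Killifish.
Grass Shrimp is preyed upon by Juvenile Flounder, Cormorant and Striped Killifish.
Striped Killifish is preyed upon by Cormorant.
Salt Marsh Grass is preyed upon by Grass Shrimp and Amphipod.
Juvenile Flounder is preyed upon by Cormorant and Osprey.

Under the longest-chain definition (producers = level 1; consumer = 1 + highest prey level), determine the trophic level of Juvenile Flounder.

Salt Marsh Grass is a producer → level 1.
Grass Shrimp eats Salt Marsh Grass → level 2.
Juvenile Flounder eats Grass Shrimp (level 2); other prey at levels: Amphipod 2 → level 3.

Trophic level 3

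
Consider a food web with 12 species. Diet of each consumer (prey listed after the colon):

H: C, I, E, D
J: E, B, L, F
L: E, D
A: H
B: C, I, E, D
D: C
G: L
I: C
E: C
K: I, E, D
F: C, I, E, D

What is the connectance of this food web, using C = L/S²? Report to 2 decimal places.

C = 0.18

The web has S = 12 species and L = 26 feeding links.
C = L / S² = 26 / 144 = 0.1806 ≈ 0.18.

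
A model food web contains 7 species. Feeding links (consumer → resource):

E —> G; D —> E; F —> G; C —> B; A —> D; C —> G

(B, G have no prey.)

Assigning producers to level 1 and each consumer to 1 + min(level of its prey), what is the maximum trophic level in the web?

Producers (level 1): B, G.
Following each consumer down to its lowest-level prey: G → E → D → A (levels 1 through 4).
All prey of A (D 3) are at level 3 or above, so A is at level 1 + 3 = 4.
Every consumer has at least one prey at level 3 or below, so none exceeds level 4.

4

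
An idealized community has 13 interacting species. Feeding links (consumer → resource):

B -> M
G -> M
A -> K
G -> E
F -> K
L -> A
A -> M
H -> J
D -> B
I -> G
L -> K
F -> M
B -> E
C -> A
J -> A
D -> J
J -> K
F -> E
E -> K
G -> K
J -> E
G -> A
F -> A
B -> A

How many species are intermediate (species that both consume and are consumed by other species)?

5

Intermediate species (has both prey and predators): E, A, G, J, B.
Count: 5.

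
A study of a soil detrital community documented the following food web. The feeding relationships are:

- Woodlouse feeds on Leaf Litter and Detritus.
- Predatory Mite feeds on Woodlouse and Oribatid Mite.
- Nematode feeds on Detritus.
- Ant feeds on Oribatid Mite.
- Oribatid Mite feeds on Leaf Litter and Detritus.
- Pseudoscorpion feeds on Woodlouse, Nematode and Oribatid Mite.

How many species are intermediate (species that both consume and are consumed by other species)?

3

Intermediate species (has both prey and predators): Woodlouse, Oribatid Mite, Nematode.
Count: 3.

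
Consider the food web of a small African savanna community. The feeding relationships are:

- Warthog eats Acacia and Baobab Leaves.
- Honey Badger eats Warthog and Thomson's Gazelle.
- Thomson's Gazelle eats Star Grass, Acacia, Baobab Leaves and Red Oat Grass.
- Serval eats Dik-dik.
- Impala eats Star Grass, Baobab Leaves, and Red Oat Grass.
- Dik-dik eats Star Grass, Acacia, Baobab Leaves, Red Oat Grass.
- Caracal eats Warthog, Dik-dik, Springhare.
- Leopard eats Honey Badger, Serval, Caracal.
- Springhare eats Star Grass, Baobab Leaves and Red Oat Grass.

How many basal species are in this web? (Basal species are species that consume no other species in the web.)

Basal species (no prey listed): Acacia, Star Grass, Baobab Leaves, Red Oat Grass.
Count: 4.

4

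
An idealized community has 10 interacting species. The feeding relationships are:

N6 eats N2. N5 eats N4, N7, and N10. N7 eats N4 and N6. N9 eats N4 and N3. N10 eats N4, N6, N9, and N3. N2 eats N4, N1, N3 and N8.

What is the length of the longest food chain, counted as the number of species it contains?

One longest chain: N8 → N2 → N6 → N7 → N5.
It has 5 species and 4 links.

5 species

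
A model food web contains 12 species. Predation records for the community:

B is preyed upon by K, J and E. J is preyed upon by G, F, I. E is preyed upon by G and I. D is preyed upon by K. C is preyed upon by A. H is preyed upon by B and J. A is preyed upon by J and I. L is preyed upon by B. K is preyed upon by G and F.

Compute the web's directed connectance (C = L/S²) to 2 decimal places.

C = 0.12

The web has S = 12 species and L = 17 feeding links.
C = L / S² = 17 / 144 = 0.1181 ≈ 0.12.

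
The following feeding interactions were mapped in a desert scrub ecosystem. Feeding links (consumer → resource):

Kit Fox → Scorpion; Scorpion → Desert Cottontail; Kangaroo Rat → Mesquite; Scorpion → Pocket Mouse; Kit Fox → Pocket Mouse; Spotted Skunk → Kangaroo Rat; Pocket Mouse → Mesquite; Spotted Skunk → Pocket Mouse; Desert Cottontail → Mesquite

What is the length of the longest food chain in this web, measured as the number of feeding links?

One longest chain: Mesquite → Pocket Mouse → Scorpion → Kit Fox.
It has 4 species and 3 links.

3 links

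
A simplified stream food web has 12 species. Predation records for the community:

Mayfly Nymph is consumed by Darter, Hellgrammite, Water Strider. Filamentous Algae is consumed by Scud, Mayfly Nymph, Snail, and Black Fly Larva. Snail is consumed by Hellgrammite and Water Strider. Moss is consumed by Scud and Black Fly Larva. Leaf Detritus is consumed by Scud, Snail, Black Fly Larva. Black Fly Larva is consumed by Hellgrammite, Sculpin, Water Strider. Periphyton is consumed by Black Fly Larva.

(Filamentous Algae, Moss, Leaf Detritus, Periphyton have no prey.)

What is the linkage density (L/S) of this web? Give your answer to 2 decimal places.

There are L = 18 links among S = 12 species.
L/S = 18/12 = 1.5000 ≈ 1.50.

L/S = 1.50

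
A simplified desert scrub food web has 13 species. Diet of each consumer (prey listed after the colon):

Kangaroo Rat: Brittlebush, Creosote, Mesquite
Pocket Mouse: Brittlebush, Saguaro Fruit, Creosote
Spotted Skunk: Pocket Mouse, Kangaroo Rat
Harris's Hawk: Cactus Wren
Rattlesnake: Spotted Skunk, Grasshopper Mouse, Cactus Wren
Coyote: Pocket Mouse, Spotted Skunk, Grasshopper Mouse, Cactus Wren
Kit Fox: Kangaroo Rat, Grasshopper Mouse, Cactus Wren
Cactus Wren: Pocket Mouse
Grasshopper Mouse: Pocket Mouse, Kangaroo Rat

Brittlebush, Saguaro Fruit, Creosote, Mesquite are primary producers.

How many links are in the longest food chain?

3 links

One longest chain: Brittlebush → Pocket Mouse → Cactus Wren → Harris's Hawk.
It has 4 species and 3 links.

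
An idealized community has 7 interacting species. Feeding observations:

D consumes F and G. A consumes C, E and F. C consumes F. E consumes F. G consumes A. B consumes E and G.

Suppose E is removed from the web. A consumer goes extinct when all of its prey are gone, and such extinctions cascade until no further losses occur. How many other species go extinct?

Remove E.
Every predator of it retains at least one other prey: A still has F, C; B still has G.
No consumer loses all prey, so no secondary extinctions occur.

0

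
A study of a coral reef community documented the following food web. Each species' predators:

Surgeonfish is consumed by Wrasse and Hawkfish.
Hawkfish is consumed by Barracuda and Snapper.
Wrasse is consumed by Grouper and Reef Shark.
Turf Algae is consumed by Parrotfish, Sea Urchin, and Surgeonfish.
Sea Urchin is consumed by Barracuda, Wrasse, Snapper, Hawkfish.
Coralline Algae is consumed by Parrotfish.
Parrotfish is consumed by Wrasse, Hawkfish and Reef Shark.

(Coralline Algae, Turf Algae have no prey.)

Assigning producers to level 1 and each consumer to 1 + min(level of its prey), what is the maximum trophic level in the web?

Producers (level 1): Coralline Algae, Turf Algae.
Following each consumer down to its lowest-level prey: Coralline Algae → Parrotfish → Wrasse → Grouper (levels 1 through 4).
All prey of Grouper (Wrasse 3) are at level 3 or above, so Grouper is at level 1 + 3 = 4.
Every consumer has at least one prey at level 3 or below, so none exceeds level 4.

4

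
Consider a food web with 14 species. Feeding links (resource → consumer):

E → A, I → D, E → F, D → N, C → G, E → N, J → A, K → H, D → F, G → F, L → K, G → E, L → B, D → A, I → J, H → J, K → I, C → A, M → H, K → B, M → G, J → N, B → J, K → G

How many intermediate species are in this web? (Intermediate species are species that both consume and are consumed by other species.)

8

Intermediate species (has both prey and predators): K, I, H, B, G, D, E, J.
Count: 8.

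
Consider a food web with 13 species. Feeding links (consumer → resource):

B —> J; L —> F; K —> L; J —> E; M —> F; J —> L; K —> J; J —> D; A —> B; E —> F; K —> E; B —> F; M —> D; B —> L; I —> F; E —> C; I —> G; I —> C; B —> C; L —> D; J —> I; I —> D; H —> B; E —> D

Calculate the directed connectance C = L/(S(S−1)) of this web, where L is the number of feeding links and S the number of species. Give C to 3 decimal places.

C = 0.154

The web has S = 13 species and L = 24 feeding links.
C = L / (S(S−1)) = 24 / 156 = 0.1538 ≈ 0.154.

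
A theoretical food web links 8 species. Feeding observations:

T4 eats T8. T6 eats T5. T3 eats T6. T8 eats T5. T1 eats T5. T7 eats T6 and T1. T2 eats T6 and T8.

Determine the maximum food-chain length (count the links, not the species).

2 links

One longest chain: T5 → T8 → T2.
It has 3 species and 2 links.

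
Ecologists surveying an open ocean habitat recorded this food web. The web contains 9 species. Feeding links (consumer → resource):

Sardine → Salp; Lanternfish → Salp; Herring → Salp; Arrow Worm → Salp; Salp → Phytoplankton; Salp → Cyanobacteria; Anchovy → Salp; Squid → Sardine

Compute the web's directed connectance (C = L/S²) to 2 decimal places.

The web has S = 9 species and L = 8 feeding links.
C = L / S² = 8 / 81 = 0.0988 ≈ 0.10.

C = 0.10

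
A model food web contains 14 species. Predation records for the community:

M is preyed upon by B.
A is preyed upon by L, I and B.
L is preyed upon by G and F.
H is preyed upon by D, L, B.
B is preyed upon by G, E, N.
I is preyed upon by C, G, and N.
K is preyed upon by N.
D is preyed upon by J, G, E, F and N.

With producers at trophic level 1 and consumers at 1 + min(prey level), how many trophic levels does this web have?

Producers (level 1): K, M, A, H.
Following each consumer down to its lowest-level prey: M → B → E (levels 1 through 3).
All prey of E (B 2, D 2) are at level 2 or above, so E is at level 1 + 2 = 3.
Every consumer has at least one prey at level 2 or below, so none exceeds level 3.

3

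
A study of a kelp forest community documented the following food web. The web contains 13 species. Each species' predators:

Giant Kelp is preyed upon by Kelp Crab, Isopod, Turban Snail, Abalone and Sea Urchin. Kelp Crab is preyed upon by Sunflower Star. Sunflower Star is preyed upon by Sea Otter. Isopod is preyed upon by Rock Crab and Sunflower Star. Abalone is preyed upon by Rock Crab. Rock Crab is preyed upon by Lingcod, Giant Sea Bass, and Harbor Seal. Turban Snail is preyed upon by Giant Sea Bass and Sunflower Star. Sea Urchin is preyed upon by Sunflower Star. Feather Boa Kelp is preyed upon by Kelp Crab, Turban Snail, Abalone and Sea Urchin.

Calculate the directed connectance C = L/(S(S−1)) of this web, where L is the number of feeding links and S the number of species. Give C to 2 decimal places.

The web has S = 13 species and L = 20 feeding links.
C = L / (S(S−1)) = 20 / 156 = 0.1282 ≈ 0.13.

C = 0.13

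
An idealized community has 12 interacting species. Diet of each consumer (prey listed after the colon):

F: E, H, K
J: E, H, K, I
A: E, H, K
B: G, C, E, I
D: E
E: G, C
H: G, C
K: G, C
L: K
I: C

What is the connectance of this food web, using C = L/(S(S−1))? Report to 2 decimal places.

The web has S = 12 species and L = 23 feeding links.
C = L / (S(S−1)) = 23 / 132 = 0.1742 ≈ 0.17.

C = 0.17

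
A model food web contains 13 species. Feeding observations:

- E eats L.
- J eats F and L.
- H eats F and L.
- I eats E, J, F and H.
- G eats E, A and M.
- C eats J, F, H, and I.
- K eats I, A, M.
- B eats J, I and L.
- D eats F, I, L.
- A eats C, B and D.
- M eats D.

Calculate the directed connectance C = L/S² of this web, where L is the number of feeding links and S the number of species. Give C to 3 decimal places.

The web has S = 13 species and L = 29 feeding links.
C = L / S² = 29 / 169 = 0.1716 ≈ 0.172.

C = 0.172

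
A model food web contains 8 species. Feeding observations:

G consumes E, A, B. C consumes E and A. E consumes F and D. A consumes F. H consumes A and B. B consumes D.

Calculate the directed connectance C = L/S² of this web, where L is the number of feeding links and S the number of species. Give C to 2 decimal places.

The web has S = 8 species and L = 11 feeding links.
C = L / S² = 11 / 64 = 0.1719 ≈ 0.17.

C = 0.17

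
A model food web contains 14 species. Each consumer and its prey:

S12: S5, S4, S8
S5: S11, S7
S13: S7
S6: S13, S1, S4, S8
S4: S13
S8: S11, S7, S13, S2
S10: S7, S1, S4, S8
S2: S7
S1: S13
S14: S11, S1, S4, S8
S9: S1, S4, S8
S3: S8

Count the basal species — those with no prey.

Basal species (no prey listed): S11, S7.
Count: 2.

2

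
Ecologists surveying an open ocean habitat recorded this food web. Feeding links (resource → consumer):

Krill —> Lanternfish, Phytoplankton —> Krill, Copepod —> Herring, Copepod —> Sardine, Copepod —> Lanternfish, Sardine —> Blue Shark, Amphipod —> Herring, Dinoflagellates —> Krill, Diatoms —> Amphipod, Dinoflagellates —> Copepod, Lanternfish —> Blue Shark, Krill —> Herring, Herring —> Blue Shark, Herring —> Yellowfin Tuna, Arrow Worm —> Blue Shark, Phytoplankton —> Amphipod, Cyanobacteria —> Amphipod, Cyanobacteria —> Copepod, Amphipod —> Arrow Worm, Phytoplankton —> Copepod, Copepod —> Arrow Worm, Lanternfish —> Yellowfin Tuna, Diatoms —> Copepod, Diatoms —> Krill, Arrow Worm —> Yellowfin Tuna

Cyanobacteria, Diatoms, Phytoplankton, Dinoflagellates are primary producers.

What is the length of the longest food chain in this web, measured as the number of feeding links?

3 links

One longest chain: Cyanobacteria → Copepod → Arrow Worm → Blue Shark.
It has 4 species and 3 links.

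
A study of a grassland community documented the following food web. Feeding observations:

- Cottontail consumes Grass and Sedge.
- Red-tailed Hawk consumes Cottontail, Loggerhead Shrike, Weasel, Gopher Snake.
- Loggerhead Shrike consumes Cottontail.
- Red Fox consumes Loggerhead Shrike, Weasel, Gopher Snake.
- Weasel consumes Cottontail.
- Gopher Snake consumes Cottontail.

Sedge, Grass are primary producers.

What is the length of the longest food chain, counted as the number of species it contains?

One longest chain: Sedge → Cottontail → Weasel → Red-tailed Hawk.
It has 4 species and 3 links.

4 species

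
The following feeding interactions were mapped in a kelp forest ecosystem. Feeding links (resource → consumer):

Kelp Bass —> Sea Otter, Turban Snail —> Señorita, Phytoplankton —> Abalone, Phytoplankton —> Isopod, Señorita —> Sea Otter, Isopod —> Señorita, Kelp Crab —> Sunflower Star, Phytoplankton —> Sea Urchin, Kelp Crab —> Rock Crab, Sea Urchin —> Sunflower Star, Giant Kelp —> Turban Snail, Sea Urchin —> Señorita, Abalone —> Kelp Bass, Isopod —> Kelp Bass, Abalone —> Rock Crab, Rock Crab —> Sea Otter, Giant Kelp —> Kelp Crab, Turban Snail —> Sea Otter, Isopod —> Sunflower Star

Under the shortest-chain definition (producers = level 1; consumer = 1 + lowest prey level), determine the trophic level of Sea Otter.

Giant Kelp is a producer → level 1.
Turban Snail eats Giant Kelp → level 2.
Sea Otter eats Turban Snail → level 3.
No prey of Sea Otter is below level 2, so 3 is the minimum.

Trophic level 3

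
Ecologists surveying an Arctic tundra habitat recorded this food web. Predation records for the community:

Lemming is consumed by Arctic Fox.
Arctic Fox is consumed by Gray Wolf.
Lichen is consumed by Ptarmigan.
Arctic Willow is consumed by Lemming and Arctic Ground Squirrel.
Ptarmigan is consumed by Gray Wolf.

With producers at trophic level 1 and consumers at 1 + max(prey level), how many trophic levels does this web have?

4

Producers (level 1): Lichen, Arctic Willow.
Arctic Willow → Lemming → Arctic Fox → Gray Wolf gives Gray Wolf level 4.
No species has a prey at level 4, so no species reaches level 5.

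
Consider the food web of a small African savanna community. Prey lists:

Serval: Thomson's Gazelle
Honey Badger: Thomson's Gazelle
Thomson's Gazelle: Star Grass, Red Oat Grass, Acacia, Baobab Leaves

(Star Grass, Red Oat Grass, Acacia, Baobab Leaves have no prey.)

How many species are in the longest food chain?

3 species

One longest chain: Star Grass → Thomson's Gazelle → Serval.
It has 3 species and 2 links.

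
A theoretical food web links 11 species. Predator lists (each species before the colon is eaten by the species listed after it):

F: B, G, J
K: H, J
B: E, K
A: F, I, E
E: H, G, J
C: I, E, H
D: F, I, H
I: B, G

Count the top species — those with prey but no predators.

3

Top species (has prey, but nothing eats it): H, G, J.
Count: 3.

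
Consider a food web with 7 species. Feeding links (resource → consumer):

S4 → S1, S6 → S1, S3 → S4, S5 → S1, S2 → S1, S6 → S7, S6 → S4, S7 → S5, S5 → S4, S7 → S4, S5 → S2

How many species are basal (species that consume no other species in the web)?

2

Basal species (no prey listed): S6, S3.
Count: 2.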